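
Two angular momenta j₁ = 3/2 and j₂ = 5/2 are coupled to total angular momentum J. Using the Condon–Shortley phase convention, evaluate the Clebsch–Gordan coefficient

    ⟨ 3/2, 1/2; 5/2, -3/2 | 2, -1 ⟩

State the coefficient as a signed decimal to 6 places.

+0.154303

√[5·2!1!3!/7! · 2!1!1!4!1!3!] = √(24/7)
  +(−1)^0/∏(0,2,1,1,0,2)! = 1/4  (running 1/4)
  +(−1)^1/∏(1,1,0,0,1,3)! = -1/6  (running 1/12)
⟨..|..⟩ = √(24/7)·(1/12) = +0.154303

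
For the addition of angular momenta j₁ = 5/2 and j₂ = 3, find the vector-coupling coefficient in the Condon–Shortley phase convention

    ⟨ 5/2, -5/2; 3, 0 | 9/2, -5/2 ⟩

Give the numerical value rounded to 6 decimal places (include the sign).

j₁+j₂−J=1  J+j₁−j₂=4  J−j₁+j₂=5  j₁+j₂+J+1=11
(j₁±m₁, j₂±m₂, J±M) = (0,5,3,3,2,7)
P² = 345600/11
sum k=1..1:
  [1] −1/288 = -1/288
S = -1/288
C² = P²·S² = 25/66 ; C = -0.615457

-0.615457  (= −√(25/66))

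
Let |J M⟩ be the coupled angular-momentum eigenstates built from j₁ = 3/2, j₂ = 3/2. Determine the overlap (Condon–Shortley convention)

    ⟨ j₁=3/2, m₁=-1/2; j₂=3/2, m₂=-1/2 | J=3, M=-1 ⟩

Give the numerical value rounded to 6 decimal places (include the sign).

+√(3/5) = +0.774597

triangle: 0!×3!×3!/7! = 36/5040
(j±m)!: 1!×2!×1!×2!×2!×4! = 192
prefactor² = (2J+1)×Δ×N² = 48/5
  k=0: +1/(0!×0!×2!×1!×1!×2!) = 1/4
Σ = 1/4  ⇒  CG² = 48/5×1/4² = 3/5
CG = +√(3/5) = +0.774597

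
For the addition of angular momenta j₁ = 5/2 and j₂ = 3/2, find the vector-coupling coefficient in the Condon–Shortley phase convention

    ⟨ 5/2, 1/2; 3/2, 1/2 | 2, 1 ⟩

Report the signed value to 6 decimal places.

√[5·2!3!1!/7! · 3!2!2!1!3!1!] = √(12/7)
  +(−1)^1/∏(1,1,1,1,2,0)! = -1/2  (running -1/2)
  +(−1)^2/∏(2,0,0,0,3,1)! = 1/12  (running -5/12)
⟨..|..⟩ = √(12/7)·(-5/12) = -0.545545

−√(25/84) ≈ -0.545545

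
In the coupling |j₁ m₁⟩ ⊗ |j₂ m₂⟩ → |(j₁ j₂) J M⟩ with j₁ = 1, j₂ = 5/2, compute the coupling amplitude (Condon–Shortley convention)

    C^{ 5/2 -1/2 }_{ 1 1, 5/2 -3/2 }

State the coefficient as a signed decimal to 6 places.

+0.676123

√[6·1!1!4!/7! · 2!0!1!4!2!3!] = √(576/35)
  +(−1)^0/∏(0,1,0,1,1,3)! = 1/6  (running 1/6)
⟨..|..⟩ = √(576/35)·(1/6) = +0.676123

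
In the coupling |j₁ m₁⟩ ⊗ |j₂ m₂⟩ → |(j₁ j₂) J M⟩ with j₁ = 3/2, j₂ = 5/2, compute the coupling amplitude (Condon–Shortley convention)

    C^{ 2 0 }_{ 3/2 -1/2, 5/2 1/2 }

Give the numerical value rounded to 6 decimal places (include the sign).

−√(1/14) = -0.267261

triangle: 2!·1!·3!/7! = 12/5040
(j±m)!: 1!·2!·3!·2!·2!·2! = 96
prefactor² = (2J+1)·Δ·N² = 8/7
  k=1: −1/(1!·1!·1!·2!·0!·1!) = -1/2
  k=2: +1/(2!·0!·0!·1!·1!·2!) = 1/4
Σ = -1/4  ⇒  CG² = 8/7·(-1/4)² = 1/14
CG = −√(1/14) = -0.267261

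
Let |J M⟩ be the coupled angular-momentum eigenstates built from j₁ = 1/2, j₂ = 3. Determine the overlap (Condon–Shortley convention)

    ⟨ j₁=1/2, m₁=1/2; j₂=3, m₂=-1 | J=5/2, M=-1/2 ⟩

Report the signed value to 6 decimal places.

j₁+j₂−J=1  J+j₁−j₂=0  J−j₁+j₂=5  j₁+j₂+J+1=7
(j₁±m₁, j₂±m₂, J±M) = (1,0,2,4,2,3)
P² = 576/7
sum k=0..0:
  [0] +1/12 = 1/12
S = 1/12
C² = P²·S² = 4/7 ; C = +0.755929

+0.755929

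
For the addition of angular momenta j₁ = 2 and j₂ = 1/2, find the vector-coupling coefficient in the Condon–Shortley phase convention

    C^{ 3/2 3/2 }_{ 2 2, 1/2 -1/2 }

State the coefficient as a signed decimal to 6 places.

triangle: 1!*3!*0!/5! = 6/120
(j±m)!: 4!*0!*0!*1!*3!*0! = 144
prefactor² = (2J+1)*Δ*N² = 144/5
  k=0: +1/(0!*1!*0!*0!*3!*0!) = 1/6
Σ = 1/6  ⇒  CG² = 144/5*1/6² = 4/5
CG = +√(4/5) = +0.894427

+0.894427  (= +√(4/5))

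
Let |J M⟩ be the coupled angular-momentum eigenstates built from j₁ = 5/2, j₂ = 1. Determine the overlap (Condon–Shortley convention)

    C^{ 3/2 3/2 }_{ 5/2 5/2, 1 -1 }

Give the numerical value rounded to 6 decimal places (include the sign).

triangle: 2!*3!*0!/6! = 12/720
(j±m)!: 5!*0!*0!*2!*3!*0! = 1440
prefactor² = (2J+1)*Δ*N² = 96
  k=0: +1/(0!*2!*0!*0!*3!*0!) = 1/12
Σ = 1/12  ⇒  CG² = 96*1/12² = 2/3
CG = +√(2/3) = +0.816497

+0.816497  (= +√(2/3))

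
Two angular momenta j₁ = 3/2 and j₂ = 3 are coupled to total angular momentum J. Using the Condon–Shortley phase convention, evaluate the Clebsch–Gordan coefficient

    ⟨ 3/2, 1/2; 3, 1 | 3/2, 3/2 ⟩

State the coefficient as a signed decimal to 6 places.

√[4·3!0!3!/7! · 2!1!4!2!3!0!] = √(576/35)
  +(−1)^1/∏(1,2,0,3,0,0)! = -1/12  (running -1/12)
⟨..|..⟩ = √(576/35)·(-1/12) = -0.338062

-0.338062  (= −√(4/35))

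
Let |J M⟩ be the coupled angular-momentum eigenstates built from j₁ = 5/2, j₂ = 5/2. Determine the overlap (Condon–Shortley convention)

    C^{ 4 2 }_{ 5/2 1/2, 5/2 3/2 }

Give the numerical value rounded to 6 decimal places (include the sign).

−√(5/28) = -0.422577

√[9·1!4!4!/10! · 3!2!4!1!6!2!] = √(20736/35)
  +(−1)^0/∏(0,1,2,4,2,0)! = 1/96  (running 1/96)
  +(−1)^1/∏(1,0,1,3,3,1)! = -1/36  (running -5/288)
⟨..|..⟩ = √(20736/35)·(-5/288) = -0.422577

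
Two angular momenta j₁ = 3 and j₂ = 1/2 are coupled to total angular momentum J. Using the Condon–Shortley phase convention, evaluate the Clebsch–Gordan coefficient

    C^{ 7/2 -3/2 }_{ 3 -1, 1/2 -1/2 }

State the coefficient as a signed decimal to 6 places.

triangle: 0!×6!×1!/8! = 720/40320
(j±m)!: 2!×4!×0!×1!×2!×5! = 11520
prefactor² = (2J+1)×Δ×N² = 11520/7
  k=0: +1/(0!×0!×4!×0!×2!×1!) = 1/48
Σ = 1/48  ⇒  CG² = 11520/7×1/48² = 5/7
CG = +√(5/7) = +0.845154

+√(5/7) = +0.845154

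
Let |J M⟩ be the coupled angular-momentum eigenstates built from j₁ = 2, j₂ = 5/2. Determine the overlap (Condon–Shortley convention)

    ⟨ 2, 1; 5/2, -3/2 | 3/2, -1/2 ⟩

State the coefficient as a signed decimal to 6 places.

−√(2/105) = -0.138013

√[4·3!1!2!/7! · 3!1!1!4!1!2!] = √(96/35)
  +(−1)^0/∏(0,3,1,1,0,1)! = 1/6  (running 1/6)
  +(−1)^1/∏(1,2,0,0,1,2)! = -1/4  (running -1/12)
⟨..|..⟩ = √(96/35)·(-1/12) = -0.138013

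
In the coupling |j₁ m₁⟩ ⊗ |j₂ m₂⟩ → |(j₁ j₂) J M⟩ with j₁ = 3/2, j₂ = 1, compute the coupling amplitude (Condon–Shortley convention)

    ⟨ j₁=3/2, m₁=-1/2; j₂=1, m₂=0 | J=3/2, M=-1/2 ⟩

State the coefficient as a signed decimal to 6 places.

triangle: 1!×2!×1!/5! = 2/120
(j±m)!: 1!×2!×1!×1!×1!×2! = 4
prefactor² = (2J+1)×Δ×N² = 4/15
  k=0: +1/(0!×1!×2!×1!×0!×0!) = 1/2
  k=1: −1/(1!×0!×1!×0!×1!×1!) = -1
Σ = -1/2  ⇒  CG² = 4/15×(-1/2)² = 1/15
CG = −√(1/15) = -0.258199

−√(1/15) = -0.258199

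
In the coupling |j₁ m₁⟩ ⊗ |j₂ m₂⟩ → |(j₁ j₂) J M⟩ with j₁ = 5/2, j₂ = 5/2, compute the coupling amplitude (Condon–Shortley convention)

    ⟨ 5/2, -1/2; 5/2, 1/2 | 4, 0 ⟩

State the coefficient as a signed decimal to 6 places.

√[9·1!4!4!/10! · 2!3!3!2!4!4!] = √(20736/175)
  +(−1)^0/∏(0,1,3,3,1,1)! = 1/36  (running 1/36)
  +(−1)^1/∏(1,0,2,2,2,2)! = -1/16  (running -5/144)
⟨..|..⟩ = √(20736/175)·(-5/144) = -0.377964

−√(1/7) ≈ -0.377964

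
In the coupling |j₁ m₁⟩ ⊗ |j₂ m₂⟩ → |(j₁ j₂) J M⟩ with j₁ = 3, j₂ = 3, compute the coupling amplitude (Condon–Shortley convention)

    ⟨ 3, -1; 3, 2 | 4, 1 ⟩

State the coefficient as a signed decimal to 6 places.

triangle: 2!·4!·4!/11! = 1152/39916800
(j±m)!: 2!·4!·5!·1!·5!·3! = 4147200
prefactor² = (2J+1)·Δ·N² = 82944/77
  k=1: −1/(1!·1!·3!·4!·1!·0!) = -1/144
  k=2: +1/(2!·0!·2!·3!·2!·1!) = 1/48
Σ = 1/72  ⇒  CG² = 82944/77·1/72² = 16/77
CG = +√(16/77) = +0.455842

+√(16/77) = +0.455842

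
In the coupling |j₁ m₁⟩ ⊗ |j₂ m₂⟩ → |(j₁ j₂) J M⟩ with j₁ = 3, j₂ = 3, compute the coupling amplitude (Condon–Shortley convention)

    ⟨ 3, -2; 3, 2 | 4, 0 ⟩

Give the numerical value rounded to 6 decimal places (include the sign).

+0.564076  (= +√(7/22))

j₁+j₂−J=2  J+j₁−j₂=4  J−j₁+j₂=4  j₁+j₂+J+1=11
(j₁±m₁, j₂±m₂, J±M) = (1,5,5,1,4,4)
P² = 165888/77
sum k=1..2:
  [1] −1/576 = -1/576
  [2] +1/72 = 1/72
S = 7/576
C² = P²·S² = 7/22 ; C = +0.564076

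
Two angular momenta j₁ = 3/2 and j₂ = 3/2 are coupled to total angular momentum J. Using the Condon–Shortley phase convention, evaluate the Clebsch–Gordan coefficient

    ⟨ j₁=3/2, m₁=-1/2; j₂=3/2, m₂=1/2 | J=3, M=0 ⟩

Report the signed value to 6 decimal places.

√[7·0!3!3!/7! · 1!2!2!1!3!3!] = √(36/5)
  +(−1)^0/∏(0,0,2,2,1,1)! = 1/4  (running 1/4)
⟨..|..⟩ = √(36/5)·(1/4) = +0.670820

+0.670820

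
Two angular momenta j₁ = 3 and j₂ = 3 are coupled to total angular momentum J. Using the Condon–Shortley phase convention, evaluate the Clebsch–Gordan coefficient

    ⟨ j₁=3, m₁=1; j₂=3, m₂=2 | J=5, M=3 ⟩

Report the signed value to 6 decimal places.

-0.408248

√[11·1!5!5!/12! · 4!2!5!1!8!2!] = √(153600)
  +(−1)^0/∏(0,1,2,5,3,0)! = 1/1440  (running 1/1440)
  +(−1)^1/∏(1,0,1,4,4,1)! = -1/576  (running -1/960)
⟨..|..⟩ = √(153600)·(-1/960) = -0.408248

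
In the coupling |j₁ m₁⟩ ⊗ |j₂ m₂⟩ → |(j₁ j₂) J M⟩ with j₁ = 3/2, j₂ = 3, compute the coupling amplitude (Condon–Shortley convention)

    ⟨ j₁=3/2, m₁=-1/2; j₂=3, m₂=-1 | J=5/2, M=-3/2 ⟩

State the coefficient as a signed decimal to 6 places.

√[6·2!1!4!/8! · 1!2!2!4!1!4!] = √(576/35)
  +(−1)^1/∏(1,1,1,1,0,3)! = -1/6  (running -1/6)
  +(−1)^2/∏(2,0,0,0,1,4)! = 1/48  (running -7/48)
⟨..|..⟩ = √(576/35)·(-7/48) = -0.591608

−√(7/20) ≈ -0.591608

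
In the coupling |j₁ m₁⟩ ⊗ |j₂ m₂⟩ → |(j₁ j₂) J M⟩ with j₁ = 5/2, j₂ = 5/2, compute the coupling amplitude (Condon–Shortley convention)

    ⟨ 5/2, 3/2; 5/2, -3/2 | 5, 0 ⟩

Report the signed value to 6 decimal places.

√[11·0!5!5!/11! · 4!1!1!4!5!5!] = √(230400/7)
  +(−1)^0/∏(0,0,1,1,4,4)! = 1/576  (running 1/576)
⟨..|..⟩ = √(230400/7)·(1/576) = +0.314970

+√(25/252) ≈ +0.314970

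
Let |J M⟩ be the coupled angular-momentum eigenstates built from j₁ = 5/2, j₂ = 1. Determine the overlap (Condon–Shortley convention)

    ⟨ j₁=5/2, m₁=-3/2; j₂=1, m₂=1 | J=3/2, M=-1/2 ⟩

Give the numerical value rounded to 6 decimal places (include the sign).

√[4·2!3!0!/6! · 1!4!2!0!1!2!] = √(32/5)
  +(−1)^2/∏(2,0,2,0,1,0)! = 1/4  (running 1/4)
⟨..|..⟩ = √(32/5)·(1/4) = +0.632456

+0.632456  (= +√(2/5))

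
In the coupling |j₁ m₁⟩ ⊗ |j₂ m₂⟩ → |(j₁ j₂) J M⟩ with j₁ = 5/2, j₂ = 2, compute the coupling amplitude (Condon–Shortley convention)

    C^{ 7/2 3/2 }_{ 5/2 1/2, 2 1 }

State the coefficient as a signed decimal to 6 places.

triangle: 1!*4!*3!/9! = 144/362880
(j±m)!: 3!*2!*3!*1!*5!*2! = 17280
prefactor² = (2J+1)*Δ*N² = 384/7
  k=0: +1/(0!*1!*2!*3!*2!*0!) = 1/24
  k=1: −1/(1!*0!*1!*2!*3!*1!) = -1/12
Σ = -1/24  ⇒  CG² = 384/7*(-1/24)² = 2/21
CG = −√(2/21) = -0.308607

−√(2/21) = -0.308607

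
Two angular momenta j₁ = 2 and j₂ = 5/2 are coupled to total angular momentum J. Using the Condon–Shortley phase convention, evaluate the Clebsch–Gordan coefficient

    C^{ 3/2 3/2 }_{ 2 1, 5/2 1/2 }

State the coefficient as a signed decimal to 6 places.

triangle: 3!×1!×2!/7! = 12/5040
(j±m)!: 3!×1!×3!×2!×3!×0! = 432
prefactor² = (2J+1)×Δ×N² = 144/35
  k=1: −1/(1!×2!×0!×2!×1!×0!) = -1/4
Σ = -1/4  ⇒  CG² = 144/35×(-1/4)² = 9/35
CG = −√(9/35) = -0.507093

-0.507093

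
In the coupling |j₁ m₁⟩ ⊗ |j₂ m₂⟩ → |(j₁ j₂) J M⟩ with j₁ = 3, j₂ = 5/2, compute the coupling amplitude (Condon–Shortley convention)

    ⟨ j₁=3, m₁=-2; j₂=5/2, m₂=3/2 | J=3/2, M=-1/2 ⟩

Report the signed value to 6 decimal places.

√[4·4!2!1!/8! · 1!5!4!1!1!2!] = √(192/7)
  +(−1)^3/∏(3,1,2,1,0,0)! = -1/12  (running -1/12)
  +(−1)^4/∏(4,0,1,0,1,1)! = 1/24  (running -1/24)
⟨..|..⟩ = √(192/7)·(-1/24) = -0.218218

−√(1/21) ≈ -0.218218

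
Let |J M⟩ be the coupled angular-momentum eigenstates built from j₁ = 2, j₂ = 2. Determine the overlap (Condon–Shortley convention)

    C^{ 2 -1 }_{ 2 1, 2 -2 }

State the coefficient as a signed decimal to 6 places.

j₁+j₂−J=2  J+j₁−j₂=2  J−j₁+j₂=2  j₁+j₂+J+1=7
(j₁±m₁, j₂±m₂, J±M) = (3,1,0,4,1,3)
P² = 48/7
sum k=0..0:
  [0] +1/4 = 1/4
S = 1/4
C² = P²·S² = 3/7 ; C = +0.654654

+√(3/7) ≈ +0.654654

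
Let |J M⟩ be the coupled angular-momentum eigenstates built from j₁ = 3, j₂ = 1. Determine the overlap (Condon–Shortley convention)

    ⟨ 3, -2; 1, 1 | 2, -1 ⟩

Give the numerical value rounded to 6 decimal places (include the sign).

+0.690066

j₁+j₂−J=2  J+j₁−j₂=4  J−j₁+j₂=0  j₁+j₂+J+1=7
(j₁±m₁, j₂±m₂, J±M) = (1,5,2,0,1,3)
P² = 480/7
sum k=2..2:
  [2] +1/12 = 1/12
S = 1/12
C² = P²·S² = 10/21 ; C = +0.690066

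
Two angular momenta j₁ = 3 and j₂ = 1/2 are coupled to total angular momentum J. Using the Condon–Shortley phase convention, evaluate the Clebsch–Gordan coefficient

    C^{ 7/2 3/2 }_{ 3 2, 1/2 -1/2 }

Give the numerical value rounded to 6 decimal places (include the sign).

+0.534522

j₁+j₂−J=0  J+j₁−j₂=6  J−j₁+j₂=1  j₁+j₂+J+1=8
(j₁±m₁, j₂±m₂, J±M) = (5,1,0,1,5,2)
P² = 28800/7
sum k=0..0:
  [0] +1/120 = 1/120
S = 1/120
C² = P²·S² = 2/7 ; C = +0.534522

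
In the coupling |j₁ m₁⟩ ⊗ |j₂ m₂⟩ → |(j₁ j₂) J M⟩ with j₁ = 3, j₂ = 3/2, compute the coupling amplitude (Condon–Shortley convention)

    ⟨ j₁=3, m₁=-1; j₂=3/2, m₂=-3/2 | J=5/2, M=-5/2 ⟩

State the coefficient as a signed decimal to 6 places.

triangle: 2!×4!×1!/8! = 48/40320
(j±m)!: 2!×4!×0!×3!×0!×5! = 34560
prefactor² = (2J+1)×Δ×N² = 1728/7
  k=0: +1/(0!×2!×4!×0!×0!×1!) = 1/48
Σ = 1/48  ⇒  CG² = 1728/7×1/48² = 3/28
CG = +√(3/28) = +0.327327

+0.327327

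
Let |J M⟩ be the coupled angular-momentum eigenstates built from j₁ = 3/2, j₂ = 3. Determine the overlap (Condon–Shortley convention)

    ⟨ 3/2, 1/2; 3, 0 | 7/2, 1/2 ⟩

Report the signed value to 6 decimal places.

+√(2/21) ≈ +0.308607

√[8·1!2!5!/9! · 2!1!3!3!4!3!] = √(384/7)
  +(−1)^0/∏(0,1,1,3,1,2)! = 1/12  (running 1/12)
  +(−1)^1/∏(1,0,0,2,2,3)! = -1/24  (running 1/24)
⟨..|..⟩ = √(384/7)·(1/24) = +0.308607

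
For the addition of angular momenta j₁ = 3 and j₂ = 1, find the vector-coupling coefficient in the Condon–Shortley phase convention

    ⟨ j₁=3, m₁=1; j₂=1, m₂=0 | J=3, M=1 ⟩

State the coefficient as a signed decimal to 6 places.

triangle: 1!×5!×1!/8! = 120/40320
(j±m)!: 4!×2!×1!×1!×4!×2! = 2304
prefactor² = (2J+1)×Δ×N² = 48
  k=0: +1/(0!×1!×2!×1!×3!×0!) = 1/12
  k=1: −1/(1!×0!×1!×0!×4!×1!) = -1/24
Σ = 1/24  ⇒  CG² = 48×1/24² = 1/12
CG = +√(1/12) = +0.288675

+√(1/12) = +0.288675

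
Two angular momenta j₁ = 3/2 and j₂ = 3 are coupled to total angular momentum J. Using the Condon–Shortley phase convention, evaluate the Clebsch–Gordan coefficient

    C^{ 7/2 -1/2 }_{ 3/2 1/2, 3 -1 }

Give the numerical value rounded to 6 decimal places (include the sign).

triangle: 1!·2!·5!/9! = 240/362880
(j±m)!: 2!·1!·2!·4!·3!·4! = 13824
prefactor² = (2J+1)·Δ·N² = 512/7
  k=0: +1/(0!·1!·1!·2!·1!·3!) = 1/12
  k=1: −1/(1!·0!·0!·1!·2!·4!) = -1/48
Σ = 1/16  ⇒  CG² = 512/7·1/16² = 2/7
CG = +√(2/7) = +0.534522

+√(2/7) = +0.534522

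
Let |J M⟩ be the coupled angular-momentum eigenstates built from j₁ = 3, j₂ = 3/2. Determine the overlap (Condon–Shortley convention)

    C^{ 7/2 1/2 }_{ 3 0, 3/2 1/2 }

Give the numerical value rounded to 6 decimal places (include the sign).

-0.308607  (= −√(2/21))

triangle: 1!×5!×2!/9! = 240/362880
(j±m)!: 3!×3!×2!×1!×4!×3! = 10368
prefactor² = (2J+1)×Δ×N² = 384/7
  k=0: +1/(0!×1!×3!×2!×2!×0!) = 1/24
  k=1: −1/(1!×0!×2!×1!×3!×1!) = -1/12
Σ = -1/24  ⇒  CG² = 384/7×(-1/24)² = 2/21
CG = −√(2/21) = -0.308607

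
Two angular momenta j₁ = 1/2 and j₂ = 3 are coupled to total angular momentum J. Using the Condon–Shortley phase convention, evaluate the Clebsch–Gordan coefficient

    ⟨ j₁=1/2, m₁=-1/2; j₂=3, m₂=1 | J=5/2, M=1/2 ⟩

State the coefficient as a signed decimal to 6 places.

-0.755929  (= −√(4/7))

√[6·1!0!5!/7! · 0!1!4!2!3!2!] = √(576/7)
  +(−1)^1/∏(1,0,0,3,0,2)! = -1/12  (running -1/12)
⟨..|..⟩ = √(576/7)·(-1/12) = -0.755929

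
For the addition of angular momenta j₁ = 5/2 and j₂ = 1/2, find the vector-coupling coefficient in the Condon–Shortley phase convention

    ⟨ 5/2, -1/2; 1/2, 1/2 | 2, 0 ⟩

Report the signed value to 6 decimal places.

j₁+j₂−J=1  J+j₁−j₂=4  J−j₁+j₂=0  j₁+j₂+J+1=6
(j₁±m₁, j₂±m₂, J±M) = (2,3,1,0,2,2)
P² = 8
sum k=1..1:
  [1] −1/4 = -1/4
S = -1/4
C² = P²·S² = 1/2 ; C = -0.707107

−√(1/2) ≈ -0.707107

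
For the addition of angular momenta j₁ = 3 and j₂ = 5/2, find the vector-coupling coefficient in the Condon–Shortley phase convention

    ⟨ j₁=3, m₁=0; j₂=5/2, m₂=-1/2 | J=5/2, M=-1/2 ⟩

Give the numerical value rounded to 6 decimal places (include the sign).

triangle: 3!·3!·2!/9! = 72/362880
(j±m)!: 3!·3!·2!·3!·2!·3! = 5184
prefactor² = (2J+1)·Δ·N² = 216/35
  k=0: +1/(0!·3!·3!·2!·0!·0!) = 1/72
  k=1: −1/(1!·2!·2!·1!·1!·1!) = -1/4
  k=2: +1/(2!·1!·1!·0!·2!·2!) = 1/8
Σ = -1/9  ⇒  CG² = 216/35·(-1/9)² = 8/105
CG = −√(8/105) = -0.276026

−√(8/105) = -0.276026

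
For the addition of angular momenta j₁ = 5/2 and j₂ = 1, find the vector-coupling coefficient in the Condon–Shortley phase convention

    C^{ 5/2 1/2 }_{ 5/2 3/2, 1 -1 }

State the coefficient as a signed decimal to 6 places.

+√(16/35) ≈ +0.676123

triangle: 1!*4!*1!/7! = 24/5040
(j±m)!: 4!*1!*0!*2!*3!*2! = 576
prefactor² = (2J+1)*Δ*N² = 576/35
  k=0: +1/(0!*1!*1!*0!*3!*1!) = 1/6
Σ = 1/6  ⇒  CG² = 576/35*1/6² = 16/35
CG = +√(16/35) = +0.676123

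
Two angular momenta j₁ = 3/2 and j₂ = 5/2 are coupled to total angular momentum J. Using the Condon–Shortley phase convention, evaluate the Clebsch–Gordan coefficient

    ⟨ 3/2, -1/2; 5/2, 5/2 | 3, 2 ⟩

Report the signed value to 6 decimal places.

√[7·1!2!4!/8! · 1!2!5!0!5!1!] = √(240)
  +(−1)^1/∏(1,0,1,4,1,0)! = -1/24  (running -1/24)
⟨..|..⟩ = √(240)·(-1/24) = -0.645497

−√(5/12) ≈ -0.645497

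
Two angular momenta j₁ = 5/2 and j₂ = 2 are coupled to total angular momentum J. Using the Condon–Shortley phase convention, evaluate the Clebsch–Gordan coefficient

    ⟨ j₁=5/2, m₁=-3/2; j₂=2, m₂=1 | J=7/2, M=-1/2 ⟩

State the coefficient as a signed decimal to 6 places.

−√(121/315) ≈ -0.619780

triangle: 1!*4!*3!/9! = 144/362880
(j±m)!: 1!*4!*3!*1!*3!*4! = 20736
prefactor² = (2J+1)*Δ*N² = 2304/35
  k=0: +1/(0!*1!*4!*3!*0!*0!) = 1/144
  k=1: −1/(1!*0!*3!*2!*1!*1!) = -1/12
Σ = -11/144  ⇒  CG² = 2304/35*(-11/144)² = 121/315
CG = −√(121/315) = -0.619780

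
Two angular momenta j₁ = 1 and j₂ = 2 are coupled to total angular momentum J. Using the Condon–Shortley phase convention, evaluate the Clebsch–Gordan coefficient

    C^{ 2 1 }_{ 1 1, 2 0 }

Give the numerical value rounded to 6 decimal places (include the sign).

+√(1/2) ≈ +0.707107

triangle: 1!×1!×3!/6! = 6/720
(j±m)!: 2!×0!×2!×2!×3!×1! = 48
prefactor² = (2J+1)×Δ×N² = 2
  k=0: +1/(0!×1!×0!×2!×1!×1!) = 1/2
Σ = 1/2  ⇒  CG² = 2×1/2² = 1/2
CG = +√(1/2) = +0.707107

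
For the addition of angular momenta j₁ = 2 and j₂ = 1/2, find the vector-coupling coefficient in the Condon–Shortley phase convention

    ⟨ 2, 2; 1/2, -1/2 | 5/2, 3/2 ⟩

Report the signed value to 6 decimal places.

+√(1/5) ≈ +0.447214

j₁+j₂−J=0  J+j₁−j₂=4  J−j₁+j₂=1  j₁+j₂+J+1=6
(j₁±m₁, j₂±m₂, J±M) = (4,0,0,1,4,1)
P² = 576/5
sum k=0..0:
  [0] +1/24 = 1/24
S = 1/24
C² = P²·S² = 1/5 ; C = +0.447214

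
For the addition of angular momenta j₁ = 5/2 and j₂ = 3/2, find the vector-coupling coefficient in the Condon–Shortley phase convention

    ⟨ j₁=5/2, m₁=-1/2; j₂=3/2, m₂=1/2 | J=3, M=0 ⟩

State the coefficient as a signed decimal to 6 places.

−√(1/5) = -0.447214

j₁+j₂−J=1  J+j₁−j₂=4  J−j₁+j₂=2  j₁+j₂+J+1=8
(j₁±m₁, j₂±m₂, J±M) = (2,3,2,1,3,3)
P² = 36/5
sum k=0..1:
  [0] +1/12 = 1/12
  [1] −1/4 = -1/4
S = -1/6
C² = P²·S² = 1/5 ; C = -0.447214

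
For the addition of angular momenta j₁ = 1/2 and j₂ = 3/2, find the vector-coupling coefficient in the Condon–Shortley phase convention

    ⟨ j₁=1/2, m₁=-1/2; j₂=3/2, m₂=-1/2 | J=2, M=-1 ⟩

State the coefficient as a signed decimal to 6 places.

√[5·0!1!3!/5! · 0!1!1!2!1!3!] = √(3)
  +(−1)^0/∏(0,0,1,1,0,2)! = 1/2  (running 1/2)
⟨..|..⟩ = √(3)·(1/2) = +0.866025

+0.866025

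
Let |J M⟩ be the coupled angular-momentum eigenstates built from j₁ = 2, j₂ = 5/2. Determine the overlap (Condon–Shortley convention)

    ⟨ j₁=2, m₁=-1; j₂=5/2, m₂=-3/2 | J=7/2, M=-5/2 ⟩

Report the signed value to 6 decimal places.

+√(1/63) = +0.125988

√[8·1!3!4!/9! · 1!3!1!4!1!6!] = √(2304/7)
  +(−1)^0/∏(0,1,3,1,0,3)! = 1/36  (running 1/36)
  +(−1)^1/∏(1,0,2,0,1,4)! = -1/48  (running 1/144)
⟨..|..⟩ = √(2304/7)·(1/144) = +0.125988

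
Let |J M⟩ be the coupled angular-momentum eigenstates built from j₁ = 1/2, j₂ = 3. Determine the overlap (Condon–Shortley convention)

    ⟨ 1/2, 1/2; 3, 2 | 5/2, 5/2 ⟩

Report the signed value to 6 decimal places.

j₁+j₂−J=1  J+j₁−j₂=0  J−j₁+j₂=5  j₁+j₂+J+1=7
(j₁±m₁, j₂±m₂, J±M) = (1,0,5,1,5,0)
P² = 14400/7
sum k=0..0:
  [0] +1/120 = 1/120
S = 1/120
C² = P²·S² = 1/7 ; C = +0.377964

+0.377964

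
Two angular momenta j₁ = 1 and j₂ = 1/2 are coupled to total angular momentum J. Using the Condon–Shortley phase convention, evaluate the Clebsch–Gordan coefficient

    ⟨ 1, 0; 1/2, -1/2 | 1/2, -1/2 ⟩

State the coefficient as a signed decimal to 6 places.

+0.577350

√[2·1!1!0!/3! · 1!1!0!1!0!1!] = √(1/3)
  +(−1)^0/∏(0,1,1,0,0,0)! = 1  (running 1)
⟨..|..⟩ = √(1/3)·(1) = +0.577350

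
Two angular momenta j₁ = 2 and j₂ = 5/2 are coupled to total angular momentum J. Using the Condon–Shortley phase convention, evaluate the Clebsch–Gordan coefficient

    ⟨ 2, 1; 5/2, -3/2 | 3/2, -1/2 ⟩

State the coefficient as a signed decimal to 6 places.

-0.138013  (= −√(2/105))

triangle: 3!*1!*2!/7! = 12/5040
(j±m)!: 3!*1!*1!*4!*1!*2! = 288
prefactor² = (2J+1)*Δ*N² = 96/35
  k=0: +1/(0!*3!*1!*1!*0!*1!) = 1/6
  k=1: −1/(1!*2!*0!*0!*1!*2!) = -1/4
Σ = -1/12  ⇒  CG² = 96/35*(-1/12)² = 2/105
CG = −√(2/105) = -0.138013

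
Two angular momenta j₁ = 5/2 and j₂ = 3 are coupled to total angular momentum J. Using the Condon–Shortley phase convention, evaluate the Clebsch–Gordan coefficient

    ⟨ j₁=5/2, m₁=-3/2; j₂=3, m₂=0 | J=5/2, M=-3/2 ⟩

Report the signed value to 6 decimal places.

+√(7/30) ≈ +0.483046

triangle: 3!*2!*3!/9! = 72/362880
(j±m)!: 1!*4!*3!*3!*1!*4! = 20736
prefactor² = (2J+1)*Δ*N² = 864/35
  k=2: +1/(2!*1!*2!*1!*0!*2!) = 1/8
  k=3: −1/(3!*0!*1!*0!*1!*3!) = -1/36
Σ = 7/72  ⇒  CG² = 864/35*7/72² = 7/30
CG = +√(7/30) = +0.483046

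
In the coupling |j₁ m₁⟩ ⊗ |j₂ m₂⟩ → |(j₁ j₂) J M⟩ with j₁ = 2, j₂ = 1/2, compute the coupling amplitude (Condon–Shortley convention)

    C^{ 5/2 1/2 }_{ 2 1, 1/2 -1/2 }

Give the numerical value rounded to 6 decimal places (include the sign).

+0.632456  (= +√(2/5))

√[6·0!4!1!/6! · 3!1!0!1!3!2!] = √(72/5)
  +(−1)^0/∏(0,0,1,0,3,1)! = 1/6  (running 1/6)
⟨..|..⟩ = √(72/5)·(1/6) = +0.632456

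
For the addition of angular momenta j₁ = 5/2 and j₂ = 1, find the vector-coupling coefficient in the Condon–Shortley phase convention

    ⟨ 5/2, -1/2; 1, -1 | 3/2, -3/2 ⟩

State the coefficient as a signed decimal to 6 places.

+0.258199  (= +√(1/15))

j₁+j₂−J=2  J+j₁−j₂=3  J−j₁+j₂=0  j₁+j₂+J+1=6
(j₁±m₁, j₂±m₂, J±M) = (2,3,0,2,0,3)
P² = 48/5
sum k=0..0:
  [0] +1/12 = 1/12
S = 1/12
C² = P²·S² = 1/15 ; C = +0.258199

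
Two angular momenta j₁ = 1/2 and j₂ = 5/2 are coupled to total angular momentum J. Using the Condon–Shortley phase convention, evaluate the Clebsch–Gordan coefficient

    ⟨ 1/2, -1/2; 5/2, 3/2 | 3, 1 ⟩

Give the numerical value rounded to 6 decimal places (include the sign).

+0.577350  (= +√(1/3))

j₁+j₂−J=0  J+j₁−j₂=1  J−j₁+j₂=5  j₁+j₂+J+1=7
(j₁±m₁, j₂±m₂, J±M) = (0,1,4,1,4,2)
P² = 192
sum k=0..0:
  [0] +1/24 = 1/24
S = 1/24
C² = P²·S² = 1/3 ; C = +0.577350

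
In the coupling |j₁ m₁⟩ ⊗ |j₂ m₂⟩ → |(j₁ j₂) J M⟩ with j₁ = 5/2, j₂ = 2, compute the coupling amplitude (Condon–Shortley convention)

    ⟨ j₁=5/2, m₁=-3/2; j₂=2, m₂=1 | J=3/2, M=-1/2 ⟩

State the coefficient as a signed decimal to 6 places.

+0.138013

√[4·3!2!1!/7! · 1!4!3!1!1!2!] = √(96/35)
  +(−1)^2/∏(2,1,2,1,0,0)! = 1/4  (running 1/4)
  +(−1)^3/∏(3,0,1,0,1,1)! = -1/6  (running 1/12)
⟨..|..⟩ = √(96/35)·(1/12) = +0.138013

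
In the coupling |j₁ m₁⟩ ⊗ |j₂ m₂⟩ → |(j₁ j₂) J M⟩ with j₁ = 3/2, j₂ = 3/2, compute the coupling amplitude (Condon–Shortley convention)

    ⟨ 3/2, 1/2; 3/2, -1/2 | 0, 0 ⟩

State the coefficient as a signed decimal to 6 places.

triangle: 3!·0!·0!/4! = 6/24
(j±m)!: 2!·1!·1!·2!·0!·0! = 4
prefactor² = (2J+1)·Δ·N² = 1
  k=1: −1/(1!·2!·0!·0!·0!·0!) = -1/2
Σ = -1/2  ⇒  CG² = 1·(-1/2)² = 1/4
CG = −√(1/4) = -0.500000

-0.500000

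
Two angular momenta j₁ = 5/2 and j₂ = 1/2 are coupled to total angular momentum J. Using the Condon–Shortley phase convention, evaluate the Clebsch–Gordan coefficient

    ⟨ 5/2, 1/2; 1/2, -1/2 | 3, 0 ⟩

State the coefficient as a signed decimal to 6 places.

√[7·0!5!1!/7! · 3!2!0!1!3!3!] = √(72)
  +(−1)^0/∏(0,0,2,0,3,1)! = 1/12  (running 1/12)
⟨..|..⟩ = √(72)·(1/12) = +0.707107

+0.707107  (= +√(1/2))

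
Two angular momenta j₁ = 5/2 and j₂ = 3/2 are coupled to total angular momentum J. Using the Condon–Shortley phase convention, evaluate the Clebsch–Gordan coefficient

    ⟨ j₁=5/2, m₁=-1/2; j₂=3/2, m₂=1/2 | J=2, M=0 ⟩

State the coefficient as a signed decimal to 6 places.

-0.267261  (= −√(1/14))

triangle: 2!*3!*1!/7! = 12/5040
(j±m)!: 2!*3!*2!*1!*2!*2! = 96
prefactor² = (2J+1)*Δ*N² = 8/7
  k=1: −1/(1!*1!*2!*1!*1!*0!) = -1/2
  k=2: +1/(2!*0!*1!*0!*2!*1!) = 1/4
Σ = -1/4  ⇒  CG² = 8/7*(-1/4)² = 1/14
CG = −√(1/14) = -0.267261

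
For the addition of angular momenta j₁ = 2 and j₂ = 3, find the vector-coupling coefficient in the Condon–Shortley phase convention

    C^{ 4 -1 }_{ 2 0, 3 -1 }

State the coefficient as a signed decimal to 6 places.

+√(3/28) ≈ +0.327327

√[9·1!3!5!/10! · 2!2!2!4!3!5!] = √(1728/7)
  +(−1)^0/∏(0,1,2,2,1,3)! = 1/24  (running 1/24)
  +(−1)^1/∏(1,0,1,1,2,4)! = -1/48  (running 1/48)
⟨..|..⟩ = √(1728/7)·(1/48) = +0.327327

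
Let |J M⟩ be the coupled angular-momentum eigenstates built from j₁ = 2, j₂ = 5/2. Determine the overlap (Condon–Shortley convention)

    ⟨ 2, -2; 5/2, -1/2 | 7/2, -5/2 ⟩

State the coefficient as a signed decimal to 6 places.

triangle: 1!×3!×4!/9! = 144/362880
(j±m)!: 0!×4!×2!×3!×1!×6! = 207360
prefactor² = (2J+1)×Δ×N² = 4608/7
  k=1: −1/(1!×0!×3!×1!×0!×3!) = -1/36
Σ = -1/36  ⇒  CG² = 4608/7×(-1/36)² = 32/63
CG = −√(32/63) = -0.712697

−√(32/63) = -0.712697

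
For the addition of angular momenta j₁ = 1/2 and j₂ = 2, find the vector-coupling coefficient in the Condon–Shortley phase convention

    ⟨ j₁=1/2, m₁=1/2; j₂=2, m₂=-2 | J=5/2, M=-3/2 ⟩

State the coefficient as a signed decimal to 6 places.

+0.447214  (= +√(1/5))

√[6·0!1!4!/6! · 1!0!0!4!1!4!] = √(576/5)
  +(−1)^0/∏(0,0,0,0,1,4)! = 1/24  (running 1/24)
⟨..|..⟩ = √(576/5)·(1/24) = +0.447214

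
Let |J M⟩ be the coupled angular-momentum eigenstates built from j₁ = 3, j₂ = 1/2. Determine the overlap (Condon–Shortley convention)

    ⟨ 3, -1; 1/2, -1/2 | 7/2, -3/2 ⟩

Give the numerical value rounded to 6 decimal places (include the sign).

j₁+j₂−J=0  J+j₁−j₂=6  J−j₁+j₂=1  j₁+j₂+J+1=8
(j₁±m₁, j₂±m₂, J±M) = (2,4,0,1,2,5)
P² = 11520/7
sum k=0..0:
  [0] +1/48 = 1/48
S = 1/48
C² = P²·S² = 5/7 ; C = +0.845154

+0.845154  (= +√(5/7))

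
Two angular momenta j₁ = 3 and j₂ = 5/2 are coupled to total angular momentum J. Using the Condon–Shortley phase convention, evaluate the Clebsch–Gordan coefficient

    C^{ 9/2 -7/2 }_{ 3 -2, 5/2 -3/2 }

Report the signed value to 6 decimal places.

-0.100504

j₁+j₂−J=1  J+j₁−j₂=5  J−j₁+j₂=4  j₁+j₂+J+1=11
(j₁±m₁, j₂±m₂, J±M) = (1,5,1,4,1,8)
P² = 921600/11
sum k=0..1:
  [0] +1/720 = 1/720
  [1] −1/576 = -1/576
S = -1/2880
C² = P²·S² = 1/99 ; C = -0.100504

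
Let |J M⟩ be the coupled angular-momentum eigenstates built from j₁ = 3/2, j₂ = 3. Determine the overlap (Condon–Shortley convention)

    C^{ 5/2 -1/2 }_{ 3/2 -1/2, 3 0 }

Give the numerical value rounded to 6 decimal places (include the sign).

-0.414039  (= −√(6/35))

triangle: 2!·1!·4!/8! = 48/40320
(j±m)!: 1!·2!·3!·3!·2!·3! = 864
prefactor² = (2J+1)·Δ·N² = 216/35
  k=1: −1/(1!·1!·1!·2!·0!·2!) = -1/4
  k=2: +1/(2!·0!·0!·1!·1!·3!) = 1/12
Σ = -1/6  ⇒  CG² = 216/35·(-1/6)² = 6/35
CG = −√(6/35) = -0.414039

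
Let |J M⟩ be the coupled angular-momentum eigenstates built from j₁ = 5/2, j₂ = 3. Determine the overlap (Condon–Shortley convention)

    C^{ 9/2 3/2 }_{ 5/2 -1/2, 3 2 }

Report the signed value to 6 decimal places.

triangle: 1!*4!*5!/11! = 2880/39916800
(j±m)!: 2!*3!*5!*1!*6!*3! = 6220800
prefactor² = (2J+1)*Δ*N² = 345600/77
  k=0: +1/(0!*1!*3!*5!*1!*0!) = 1/720
  k=1: −1/(1!*0!*2!*4!*2!*1!) = -1/96
Σ = -13/1440  ⇒  CG² = 345600/77*(-13/1440)² = 169/462
CG = −√(169/462) = -0.604815

-0.604815  (= −√(169/462))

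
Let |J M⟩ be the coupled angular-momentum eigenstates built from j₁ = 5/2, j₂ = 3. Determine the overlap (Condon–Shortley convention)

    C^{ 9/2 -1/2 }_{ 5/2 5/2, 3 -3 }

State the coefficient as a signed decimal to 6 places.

triangle: 1!×4!×5!/11! = 2880/39916800
(j±m)!: 5!×0!×0!×6!×4!×5! = 248832000
prefactor² = (2J+1)×Δ×N² = 13824000/77
  k=0: +1/(0!×1!×0!×0!×4!×5!) = 1/2880
Σ = 1/2880  ⇒  CG² = 13824000/77×1/2880² = 5/231
CG = +√(5/231) = +0.147122

+0.147122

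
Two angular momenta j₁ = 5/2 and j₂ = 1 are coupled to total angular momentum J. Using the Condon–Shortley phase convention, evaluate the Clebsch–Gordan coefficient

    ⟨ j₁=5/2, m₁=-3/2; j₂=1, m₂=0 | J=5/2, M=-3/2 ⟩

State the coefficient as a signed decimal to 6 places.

√[6·1!4!1!/7! · 1!4!1!1!1!4!] = √(576/35)
  +(−1)^0/∏(0,1,4,1,0,0)! = 1/24  (running 1/24)
  +(−1)^1/∏(1,0,3,0,1,1)! = -1/6  (running -1/8)
⟨..|..⟩ = √(576/35)·(-1/8) = -0.507093

-0.507093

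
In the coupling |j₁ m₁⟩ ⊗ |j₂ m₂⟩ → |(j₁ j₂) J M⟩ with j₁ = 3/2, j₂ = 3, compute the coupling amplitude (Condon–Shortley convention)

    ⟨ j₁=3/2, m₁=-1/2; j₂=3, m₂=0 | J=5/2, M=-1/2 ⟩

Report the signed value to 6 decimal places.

-0.414039

√[6·2!1!4!/8! · 1!2!3!3!2!3!] = √(216/35)
  +(−1)^1/∏(1,1,1,2,0,2)! = -1/4  (running -1/4)
  +(−1)^2/∏(2,0,0,1,1,3)! = 1/12  (running -1/6)
⟨..|..⟩ = √(216/35)·(-1/6) = -0.414039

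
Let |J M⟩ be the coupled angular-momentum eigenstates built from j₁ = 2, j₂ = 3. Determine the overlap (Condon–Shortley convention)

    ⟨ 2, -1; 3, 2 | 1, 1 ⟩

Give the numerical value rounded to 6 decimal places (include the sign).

−√(2/7) ≈ -0.534522

triangle: 4!×0!×2!/7! = 48/5040
(j±m)!: 1!×3!×5!×1!×2!×0! = 1440
prefactor² = (2J+1)×Δ×N² = 288/7
  k=3: −1/(3!×1!×0!×2!×0!×0!) = -1/12
Σ = -1/12  ⇒  CG² = 288/7×(-1/12)² = 2/7
CG = −√(2/7) = -0.534522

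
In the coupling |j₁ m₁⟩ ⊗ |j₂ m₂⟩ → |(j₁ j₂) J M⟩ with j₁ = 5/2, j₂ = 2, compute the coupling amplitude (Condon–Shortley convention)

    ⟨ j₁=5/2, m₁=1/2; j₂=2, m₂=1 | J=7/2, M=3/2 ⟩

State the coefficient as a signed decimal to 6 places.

√[8·1!4!3!/9! · 3!2!3!1!5!2!] = √(384/7)
  +(−1)^0/∏(0,1,2,3,2,0)! = 1/24  (running 1/24)
  +(−1)^1/∏(1,0,1,2,3,1)! = -1/12  (running -1/24)
⟨..|..⟩ = √(384/7)·(-1/24) = -0.308607

-0.308607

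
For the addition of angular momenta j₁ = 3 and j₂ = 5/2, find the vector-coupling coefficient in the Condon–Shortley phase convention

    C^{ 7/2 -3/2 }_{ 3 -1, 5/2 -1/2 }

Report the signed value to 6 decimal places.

-0.487950

triangle: 2!×4!×3!/10! = 288/3628800
(j±m)!: 2!×4!×2!×3!×2!×5! = 138240
prefactor² = (2J+1)×Δ×N² = 3072/35
  k=0: +1/(0!×2!×4!×2!×0!×1!) = 1/96
  k=1: −1/(1!×1!×3!×1!×1!×2!) = -1/12
  k=2: +1/(2!×0!×2!×0!×2!×3!) = 1/48
Σ = -5/96  ⇒  CG² = 3072/35×(-5/96)² = 5/21
CG = −√(5/21) = -0.487950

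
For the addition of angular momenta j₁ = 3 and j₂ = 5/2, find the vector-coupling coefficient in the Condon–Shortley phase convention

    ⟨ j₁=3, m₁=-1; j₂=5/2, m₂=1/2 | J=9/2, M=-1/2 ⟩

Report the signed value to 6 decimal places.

j₁+j₂−J=1  J+j₁−j₂=5  J−j₁+j₂=4  j₁+j₂+J+1=11
(j₁±m₁, j₂±m₂, J±M) = (2,4,3,2,4,5)
P² = 92160/77
sum k=0..1:
  [0] +1/144 = 1/144
  [1] −1/48 = -1/48
S = -1/72
C² = P²·S² = 160/693 ; C = -0.480500

-0.480500  (= −√(160/693))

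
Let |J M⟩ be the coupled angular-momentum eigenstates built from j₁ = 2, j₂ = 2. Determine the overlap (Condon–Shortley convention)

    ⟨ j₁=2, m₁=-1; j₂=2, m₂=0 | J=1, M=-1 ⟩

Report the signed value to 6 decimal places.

triangle: 3!*1!*1!/6! = 6/720
(j±m)!: 1!*3!*2!*2!*0!*2! = 48
prefactor² = (2J+1)*Δ*N² = 6/5
  k=2: +1/(2!*1!*1!*0!*0!*1!) = 1/2
Σ = 1/2  ⇒  CG² = 6/5*1/2² = 3/10
CG = +√(3/10) = +0.547723

+√(3/10) ≈ +0.547723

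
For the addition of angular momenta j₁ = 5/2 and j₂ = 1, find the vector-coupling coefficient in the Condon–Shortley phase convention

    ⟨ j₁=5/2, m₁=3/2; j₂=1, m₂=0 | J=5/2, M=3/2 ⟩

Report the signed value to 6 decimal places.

+0.507093  (= +√(9/35))

j₁+j₂−J=1  J+j₁−j₂=4  J−j₁+j₂=1  j₁+j₂+J+1=7
(j₁±m₁, j₂±m₂, J±M) = (4,1,1,1,4,1)
P² = 576/35
sum k=0..1:
  [0] +1/6 = 1/6
  [1] −1/24 = -1/24
S = 1/8
C² = P²·S² = 9/35 ; C = +0.507093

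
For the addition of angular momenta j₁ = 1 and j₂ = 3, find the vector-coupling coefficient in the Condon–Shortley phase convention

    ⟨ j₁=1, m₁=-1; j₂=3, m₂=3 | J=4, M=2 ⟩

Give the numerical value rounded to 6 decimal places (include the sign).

+0.188982  (= +√(1/28))

j₁+j₂−J=0  J+j₁−j₂=2  J−j₁+j₂=6  j₁+j₂+J+1=9
(j₁±m₁, j₂±m₂, J±M) = (0,2,6,0,6,2)
P² = 518400/7
sum k=0..0:
  [0] +1/1440 = 1/1440
S = 1/1440
C² = P²·S² = 1/28 ; C = +0.188982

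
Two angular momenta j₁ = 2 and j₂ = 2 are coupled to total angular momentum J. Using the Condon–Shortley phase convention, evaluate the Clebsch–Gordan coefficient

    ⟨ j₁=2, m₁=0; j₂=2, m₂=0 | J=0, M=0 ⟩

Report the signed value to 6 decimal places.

j₁+j₂−J=4  J+j₁−j₂=0  J−j₁+j₂=0  j₁+j₂+J+1=5
(j₁±m₁, j₂±m₂, J±M) = (2,2,2,2,0,0)
P² = 16/5
sum k=2..2:
  [2] +1/4 = 1/4
S = 1/4
C² = P²·S² = 1/5 ; C = +0.447214

+0.447214  (= +√(1/5))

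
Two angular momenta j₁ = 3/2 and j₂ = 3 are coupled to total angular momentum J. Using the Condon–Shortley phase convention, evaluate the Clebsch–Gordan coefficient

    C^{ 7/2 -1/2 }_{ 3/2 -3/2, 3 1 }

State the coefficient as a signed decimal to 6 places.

j₁+j₂−J=1  J+j₁−j₂=2  J−j₁+j₂=5  j₁+j₂+J+1=9
(j₁±m₁, j₂±m₂, J±M) = (0,3,4,2,3,4)
P² = 1536/7
sum k=1..1:
  [1] −1/24 = -1/24
S = -1/24
C² = P²·S² = 8/21 ; C = -0.617213

-0.617213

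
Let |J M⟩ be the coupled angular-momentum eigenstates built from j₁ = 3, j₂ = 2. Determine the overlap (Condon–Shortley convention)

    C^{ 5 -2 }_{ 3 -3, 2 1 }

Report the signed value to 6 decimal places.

+√(1/30) = +0.182574

triangle: 0!×6!×4!/11! = 17280/39916800
(j±m)!: 0!×6!×3!×1!×3!×7! = 130636800
prefactor² = (2J+1)×Δ×N² = 622080
  k=0: +1/(0!×0!×6!×3!×0!×1!) = 1/4320
Σ = 1/4320  ⇒  CG² = 622080×1/4320² = 1/30
CG = +√(1/30) = +0.182574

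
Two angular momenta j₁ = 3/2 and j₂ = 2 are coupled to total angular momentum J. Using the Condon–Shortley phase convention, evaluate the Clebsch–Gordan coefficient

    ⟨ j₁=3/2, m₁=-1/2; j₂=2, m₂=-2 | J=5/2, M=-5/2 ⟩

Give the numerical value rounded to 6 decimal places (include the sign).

+0.755929  (= +√(4/7))

j₁+j₂−J=1  J+j₁−j₂=2  J−j₁+j₂=3  j₁+j₂+J+1=7
(j₁±m₁, j₂±m₂, J±M) = (1,2,0,4,0,5)
P² = 576/7
sum k=0..0:
  [0] +1/12 = 1/12
S = 1/12
C² = P²·S² = 4/7 ; C = +0.755929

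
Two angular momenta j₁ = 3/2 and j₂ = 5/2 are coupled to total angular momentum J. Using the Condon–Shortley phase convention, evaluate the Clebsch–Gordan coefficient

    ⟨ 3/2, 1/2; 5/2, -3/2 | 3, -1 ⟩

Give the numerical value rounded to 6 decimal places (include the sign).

j₁+j₂−J=1  J+j₁−j₂=2  J−j₁+j₂=4  j₁+j₂+J+1=8
(j₁±m₁, j₂±m₂, J±M) = (2,1,1,4,2,4)
P² = 96/5
sum k=0..1:
  [0] +1/6 = 1/6
  [1] −1/48 = -1/48
S = 7/48
C² = P²·S² = 49/120 ; C = +0.639010

+√(49/120) ≈ +0.639010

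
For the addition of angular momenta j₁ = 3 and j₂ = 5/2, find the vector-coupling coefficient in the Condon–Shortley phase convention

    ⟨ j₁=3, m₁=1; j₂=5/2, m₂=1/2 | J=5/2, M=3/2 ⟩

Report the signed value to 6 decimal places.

√[6·3!3!2!/9! · 4!2!3!2!4!1!] = √(576/35)
  +(−1)^1/∏(1,2,1,2,2,0)! = -1/8  (running -1/8)
  +(−1)^2/∏(2,1,0,1,3,1)! = 1/12  (running -1/24)
⟨..|..⟩ = √(576/35)·(-1/24) = -0.169031

-0.169031  (= −√(1/35))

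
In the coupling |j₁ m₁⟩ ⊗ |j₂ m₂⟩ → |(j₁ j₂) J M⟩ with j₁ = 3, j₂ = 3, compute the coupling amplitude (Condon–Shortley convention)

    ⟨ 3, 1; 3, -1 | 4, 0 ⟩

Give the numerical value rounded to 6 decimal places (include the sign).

+0.080582

triangle: 2!×4!×4!/11! = 1152/39916800
(j±m)!: 4!×2!×2!×4!×4!×4! = 1327104
prefactor² = (2J+1)×Δ×N² = 663552/1925
  k=0: +1/(0!×2!×2!×2!×2!×2!) = 1/32
  k=1: −1/(1!×1!×1!×1!×3!×3!) = -1/36
  k=2: +1/(2!×0!×0!×0!×4!×4!) = 1/1152
Σ = 5/1152  ⇒  CG² = 663552/1925×5/1152² = 1/154
CG = +√(1/154) = +0.080582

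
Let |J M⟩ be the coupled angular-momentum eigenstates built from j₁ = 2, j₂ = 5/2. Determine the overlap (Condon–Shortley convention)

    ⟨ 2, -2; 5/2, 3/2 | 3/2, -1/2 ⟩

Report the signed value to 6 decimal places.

triangle: 3!×1!×2!/7! = 12/5040
(j±m)!: 0!×4!×4!×1!×1!×2! = 1152
prefactor² = (2J+1)×Δ×N² = 384/35
  k=3: −1/(3!×0!×1!×1!×0!×1!) = -1/6
Σ = -1/6  ⇒  CG² = 384/35×(-1/6)² = 32/105
CG = −√(32/105) = -0.552052

−√(32/105) ≈ -0.552052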